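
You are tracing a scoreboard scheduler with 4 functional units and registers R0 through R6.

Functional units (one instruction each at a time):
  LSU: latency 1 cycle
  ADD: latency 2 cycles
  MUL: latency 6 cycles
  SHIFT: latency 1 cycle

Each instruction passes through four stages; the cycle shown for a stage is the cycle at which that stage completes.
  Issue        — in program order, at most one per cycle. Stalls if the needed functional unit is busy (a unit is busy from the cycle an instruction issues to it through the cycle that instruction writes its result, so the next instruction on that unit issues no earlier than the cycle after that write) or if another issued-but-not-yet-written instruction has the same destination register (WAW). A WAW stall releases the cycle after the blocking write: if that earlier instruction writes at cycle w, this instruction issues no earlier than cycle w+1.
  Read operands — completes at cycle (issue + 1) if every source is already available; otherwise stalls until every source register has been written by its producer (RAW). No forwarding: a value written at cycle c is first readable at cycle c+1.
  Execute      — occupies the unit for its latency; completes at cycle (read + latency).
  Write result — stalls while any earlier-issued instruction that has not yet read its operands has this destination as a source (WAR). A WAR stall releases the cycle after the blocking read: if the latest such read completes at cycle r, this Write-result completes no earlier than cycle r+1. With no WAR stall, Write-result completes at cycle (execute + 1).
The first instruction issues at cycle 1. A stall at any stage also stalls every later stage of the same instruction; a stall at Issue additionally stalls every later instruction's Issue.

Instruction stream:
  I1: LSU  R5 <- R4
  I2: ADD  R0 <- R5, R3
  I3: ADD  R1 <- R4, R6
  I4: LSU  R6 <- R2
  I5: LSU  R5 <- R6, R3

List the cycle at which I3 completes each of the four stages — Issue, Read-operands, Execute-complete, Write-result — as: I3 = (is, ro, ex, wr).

I3 = (9, 10, 12, 13)

cycle 1: I1→LSU
cycle 2: I1 RO, I2→ADD
cycle 3: I1 EX
cycle 4: I1 WR R5
cycle 5: I2 RO
cycle 7: I2 EX
cycle 8: I2 WR R0
cycle 9: I3→ADD
cycle 10: I3 RO, I4→LSU
cycle 11: I4 RO
cycle 12: I3 EX, I4 EX
cycle 13: I3 WR R1, I4 WR R6
cycle 14: I5→LSU
cycle 15: I5 RO
cycle 16: I5 EX
cycle 17: I5 WR R5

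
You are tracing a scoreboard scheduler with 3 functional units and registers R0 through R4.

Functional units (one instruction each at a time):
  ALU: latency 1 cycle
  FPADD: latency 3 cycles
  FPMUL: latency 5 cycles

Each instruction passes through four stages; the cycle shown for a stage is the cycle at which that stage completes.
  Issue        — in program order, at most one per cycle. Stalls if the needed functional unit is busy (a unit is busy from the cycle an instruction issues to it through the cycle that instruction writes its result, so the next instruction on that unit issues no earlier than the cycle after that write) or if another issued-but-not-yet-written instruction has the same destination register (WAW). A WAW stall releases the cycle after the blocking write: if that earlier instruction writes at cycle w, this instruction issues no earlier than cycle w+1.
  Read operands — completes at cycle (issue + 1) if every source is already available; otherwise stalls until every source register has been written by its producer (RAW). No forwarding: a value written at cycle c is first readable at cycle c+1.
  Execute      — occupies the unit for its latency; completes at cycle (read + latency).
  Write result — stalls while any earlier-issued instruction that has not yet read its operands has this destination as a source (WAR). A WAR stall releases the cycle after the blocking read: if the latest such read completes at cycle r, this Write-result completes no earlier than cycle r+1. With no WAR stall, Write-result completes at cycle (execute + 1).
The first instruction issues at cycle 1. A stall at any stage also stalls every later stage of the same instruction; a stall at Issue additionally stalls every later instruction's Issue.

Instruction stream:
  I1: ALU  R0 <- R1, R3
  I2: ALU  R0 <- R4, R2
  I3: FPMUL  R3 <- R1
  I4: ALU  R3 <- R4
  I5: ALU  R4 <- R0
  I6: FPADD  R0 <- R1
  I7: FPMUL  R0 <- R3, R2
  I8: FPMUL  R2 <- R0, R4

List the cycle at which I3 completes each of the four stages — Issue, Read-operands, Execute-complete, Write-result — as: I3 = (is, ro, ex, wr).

I3 = (6, 7, 12, 13)

cycle 1: I1→ALU
cycle 2: I1 RO
cycle 3: I1 EX
cycle 4: I1 WR R0
cycle 5: I2→ALU
cycle 6: I2 RO; I3→FPMUL
cycle 7: I2 EX; I3 RO
cycle 8: I2 WR R0
cycle 12: I3 EX
cycle 13: I3 WR R3
cycle 14: I4→ALU
cycle 15: I4 RO
cycle 16: I4 EX
cycle 17: I4 WR R3
cycle 18: I5→ALU
cycle 19: I5 RO; I6→FPADD
cycle 20: I5 EX; I6 RO
cycle 21: I5 WR R4
cycle 23: I6 EX
cycle 24: I6 WR R0
cycle 25: I7→FPMUL
cycle 26: I7 RO
cycle 31: I7 EX
cycle 32: I7 WR R0
cycle 33: I8→FPMUL
cycle 34: I8 RO
cycle 39: I8 EX
cycle 40: I8 WR R2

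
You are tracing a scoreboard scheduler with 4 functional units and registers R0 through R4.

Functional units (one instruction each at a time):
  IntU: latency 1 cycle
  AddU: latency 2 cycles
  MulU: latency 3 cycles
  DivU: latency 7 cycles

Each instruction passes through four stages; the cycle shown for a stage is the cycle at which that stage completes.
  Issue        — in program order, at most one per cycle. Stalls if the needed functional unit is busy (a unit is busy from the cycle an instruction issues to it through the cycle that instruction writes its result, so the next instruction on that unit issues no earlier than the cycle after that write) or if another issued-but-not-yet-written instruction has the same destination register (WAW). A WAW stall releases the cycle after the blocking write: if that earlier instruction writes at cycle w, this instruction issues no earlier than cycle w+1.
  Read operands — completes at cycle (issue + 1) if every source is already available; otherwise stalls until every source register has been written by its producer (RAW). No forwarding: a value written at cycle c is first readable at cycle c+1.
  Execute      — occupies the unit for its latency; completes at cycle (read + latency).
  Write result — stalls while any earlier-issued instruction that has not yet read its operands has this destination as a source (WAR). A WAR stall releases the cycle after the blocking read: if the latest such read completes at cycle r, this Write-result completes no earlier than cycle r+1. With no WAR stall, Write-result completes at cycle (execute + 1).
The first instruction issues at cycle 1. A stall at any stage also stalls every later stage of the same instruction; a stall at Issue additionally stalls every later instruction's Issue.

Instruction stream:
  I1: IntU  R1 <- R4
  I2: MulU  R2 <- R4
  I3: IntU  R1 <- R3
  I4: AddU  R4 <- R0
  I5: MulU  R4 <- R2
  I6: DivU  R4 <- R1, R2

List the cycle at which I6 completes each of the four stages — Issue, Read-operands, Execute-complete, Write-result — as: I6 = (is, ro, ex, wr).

[I1] 1/2/3/4
[I2] 2/3/6/7
[I3] 5/6/7/8  (struct: IntU busy until I1 writes@4)
[I4] 6/7/9/10
[I5] 11/12/15/16  (WAW R4: wait I4 write@10)
[I6] 17/18/25/26  (WAW R4: wait I5 write@16)

I6 = (17, 18, 25, 26)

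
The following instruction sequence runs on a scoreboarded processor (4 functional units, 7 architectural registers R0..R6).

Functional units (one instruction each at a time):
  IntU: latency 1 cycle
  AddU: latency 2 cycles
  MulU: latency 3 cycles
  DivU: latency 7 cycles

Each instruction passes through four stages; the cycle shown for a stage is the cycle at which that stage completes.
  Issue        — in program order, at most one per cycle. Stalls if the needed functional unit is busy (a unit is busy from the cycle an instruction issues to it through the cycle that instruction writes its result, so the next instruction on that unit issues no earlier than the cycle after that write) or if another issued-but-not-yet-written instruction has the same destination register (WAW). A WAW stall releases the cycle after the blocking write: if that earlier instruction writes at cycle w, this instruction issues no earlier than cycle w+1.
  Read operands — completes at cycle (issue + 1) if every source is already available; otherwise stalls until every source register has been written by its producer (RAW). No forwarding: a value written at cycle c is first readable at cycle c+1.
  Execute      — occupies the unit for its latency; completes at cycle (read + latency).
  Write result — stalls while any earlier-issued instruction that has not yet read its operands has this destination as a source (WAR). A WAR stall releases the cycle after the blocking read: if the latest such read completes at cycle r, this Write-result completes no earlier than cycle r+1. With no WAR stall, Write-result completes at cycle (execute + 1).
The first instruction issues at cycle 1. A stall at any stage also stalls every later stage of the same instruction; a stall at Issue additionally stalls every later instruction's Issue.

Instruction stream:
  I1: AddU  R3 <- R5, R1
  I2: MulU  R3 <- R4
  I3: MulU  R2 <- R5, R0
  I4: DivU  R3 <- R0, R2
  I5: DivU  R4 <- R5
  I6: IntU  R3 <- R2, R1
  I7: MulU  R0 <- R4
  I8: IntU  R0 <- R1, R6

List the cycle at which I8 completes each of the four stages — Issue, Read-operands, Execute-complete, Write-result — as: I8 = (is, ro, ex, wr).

I8 = (42, 43, 44, 45)

I1 -> (1, 2, 4, 5)
I2 -> (6, 7, 10, 11)  // WAW R3: wait I1 write@5
I3 -> (12, 13, 16, 17)  // struct: MulU busy until I2 writes@11
I4 -> (13, 18, 25, 26)  // RAW R2: wait I3 write@17
I5 -> (27, 28, 35, 36)  // struct: DivU busy until I4 writes@26
I6 -> (28, 29, 30, 31)
I7 -> (29, 37, 40, 41)  // RAW R4: wait I5 write@36
I8 -> (42, 43, 44, 45)  // WAW R0: wait I7 write@41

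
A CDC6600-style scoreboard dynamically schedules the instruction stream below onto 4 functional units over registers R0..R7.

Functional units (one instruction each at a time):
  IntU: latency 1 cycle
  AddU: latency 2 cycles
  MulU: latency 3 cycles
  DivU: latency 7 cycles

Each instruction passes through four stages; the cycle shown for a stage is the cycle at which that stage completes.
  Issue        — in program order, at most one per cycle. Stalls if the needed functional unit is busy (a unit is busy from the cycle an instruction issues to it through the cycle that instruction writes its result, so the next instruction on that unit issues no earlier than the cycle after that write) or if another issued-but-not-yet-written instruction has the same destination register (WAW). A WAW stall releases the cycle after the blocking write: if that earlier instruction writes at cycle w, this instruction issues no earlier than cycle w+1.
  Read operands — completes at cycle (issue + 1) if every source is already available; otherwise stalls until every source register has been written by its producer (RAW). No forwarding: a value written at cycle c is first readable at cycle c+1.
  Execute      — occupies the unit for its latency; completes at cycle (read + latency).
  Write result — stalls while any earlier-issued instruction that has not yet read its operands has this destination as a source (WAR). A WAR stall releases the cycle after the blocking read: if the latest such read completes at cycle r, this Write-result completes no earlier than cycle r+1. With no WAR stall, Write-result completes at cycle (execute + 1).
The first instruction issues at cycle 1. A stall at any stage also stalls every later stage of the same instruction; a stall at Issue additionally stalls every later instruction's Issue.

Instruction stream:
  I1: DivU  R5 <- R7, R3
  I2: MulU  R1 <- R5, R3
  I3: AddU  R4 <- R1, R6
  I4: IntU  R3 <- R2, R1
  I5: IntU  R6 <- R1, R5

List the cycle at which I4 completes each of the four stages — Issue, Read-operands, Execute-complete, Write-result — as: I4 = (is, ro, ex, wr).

cycle 1: I1 issues→DivU
cycle 2: I1 reads | I2 issues→MulU
cycle 3: I3 issues→AddU
cycle 4: I4 issues→IntU
cycle 9: I1 exec-done
cycle 10: I1 writes R5
cycle 11: I2 reads
cycle 14: I2 exec-done
cycle 15: I2 writes R1
cycle 16: I3 reads | I4 reads
cycle 17: I4 exec-done
cycle 18: I3 exec-done | I4 writes R3
cycle 19: I3 writes R4 | I5 issues→IntU
cycle 20: I5 reads
cycle 21: I5 exec-done
cycle 22: I5 writes R6

I4 = (4, 16, 17, 18)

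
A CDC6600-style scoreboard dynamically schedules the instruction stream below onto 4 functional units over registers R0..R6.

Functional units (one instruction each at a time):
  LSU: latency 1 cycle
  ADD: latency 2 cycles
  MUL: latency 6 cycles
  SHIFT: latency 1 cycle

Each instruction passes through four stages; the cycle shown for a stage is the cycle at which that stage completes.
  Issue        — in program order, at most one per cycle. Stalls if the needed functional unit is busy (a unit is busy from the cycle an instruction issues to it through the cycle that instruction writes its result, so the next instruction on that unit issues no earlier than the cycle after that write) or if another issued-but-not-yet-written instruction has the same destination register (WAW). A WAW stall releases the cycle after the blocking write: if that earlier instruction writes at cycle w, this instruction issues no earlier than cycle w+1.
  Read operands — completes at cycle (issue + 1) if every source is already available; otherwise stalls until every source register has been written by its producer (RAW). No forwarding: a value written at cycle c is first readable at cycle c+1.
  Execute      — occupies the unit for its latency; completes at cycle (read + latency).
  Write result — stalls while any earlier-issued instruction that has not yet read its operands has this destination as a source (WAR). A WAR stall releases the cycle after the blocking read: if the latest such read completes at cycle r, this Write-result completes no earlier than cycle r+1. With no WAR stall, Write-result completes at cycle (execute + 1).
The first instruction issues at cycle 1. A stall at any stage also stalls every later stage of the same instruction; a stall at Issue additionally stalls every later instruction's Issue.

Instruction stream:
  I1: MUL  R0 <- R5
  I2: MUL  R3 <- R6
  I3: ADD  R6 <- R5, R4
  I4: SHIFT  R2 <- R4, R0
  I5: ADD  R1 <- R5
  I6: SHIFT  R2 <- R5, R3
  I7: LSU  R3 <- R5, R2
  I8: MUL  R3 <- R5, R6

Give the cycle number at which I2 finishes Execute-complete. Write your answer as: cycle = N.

cycle = 17

I1: IS=1 RO=2 EX=8 WR=9
I2: IS=10 RO=11 EX=17 WR=18  [struct: MUL busy until I1 writes@9]
I3: IS=11 RO=12 EX=14 WR=15
I4: IS=12 RO=13 EX=14 WR=15
I5: IS=16 RO=17 EX=19 WR=20  [struct: ADD busy until I3 writes@15]
I6: IS=17 RO=19 EX=20 WR=21  [RAW R3: wait I2 write@18]
I7: IS=19 RO=22 EX=23 WR=24  [WAW R3: wait I2 write@18; RAW R2: wait I6 write@21]
I8: IS=25 RO=26 EX=32 WR=33  [WAW R3: wait I7 write@24]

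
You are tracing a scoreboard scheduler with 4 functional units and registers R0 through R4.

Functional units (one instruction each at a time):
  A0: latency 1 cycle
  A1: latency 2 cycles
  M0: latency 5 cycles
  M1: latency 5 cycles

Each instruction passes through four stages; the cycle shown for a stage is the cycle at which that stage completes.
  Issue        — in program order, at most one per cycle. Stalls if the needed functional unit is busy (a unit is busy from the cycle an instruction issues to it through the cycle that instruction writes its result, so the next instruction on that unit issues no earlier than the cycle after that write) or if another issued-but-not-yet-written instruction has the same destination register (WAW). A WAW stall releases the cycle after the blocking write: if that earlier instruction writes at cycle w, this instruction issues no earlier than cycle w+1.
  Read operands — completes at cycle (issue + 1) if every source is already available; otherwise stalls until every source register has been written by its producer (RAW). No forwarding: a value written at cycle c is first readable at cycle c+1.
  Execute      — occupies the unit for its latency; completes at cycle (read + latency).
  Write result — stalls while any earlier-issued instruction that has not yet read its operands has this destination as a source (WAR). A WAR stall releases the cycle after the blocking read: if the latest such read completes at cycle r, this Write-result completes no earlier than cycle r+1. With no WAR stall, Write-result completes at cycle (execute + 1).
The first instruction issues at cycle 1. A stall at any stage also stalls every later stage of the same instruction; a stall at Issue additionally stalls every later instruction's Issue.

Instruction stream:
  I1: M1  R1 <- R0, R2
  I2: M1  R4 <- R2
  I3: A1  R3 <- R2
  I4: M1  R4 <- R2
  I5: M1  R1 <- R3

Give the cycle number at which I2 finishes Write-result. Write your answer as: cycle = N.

cycle = 16

t=1  I1 dispatched to M1
t=2  I1 operands ready
t=7  I1 complete
t=8  R1←I1
t=9  I2 dispatched to M1
t=10  I2 operands ready, I3 dispatched to A1
t=11  I3 operands ready
t=13  I3 complete
t=14  R3←I3
t=15  I2 complete
t=16  R4←I2
t=17  I4 dispatched to M1
t=18  I4 operands ready
t=23  I4 complete
t=24  R4←I4
t=25  I5 dispatched to M1
t=26  I5 operands ready
t=31  I5 complete
t=32  R1←I5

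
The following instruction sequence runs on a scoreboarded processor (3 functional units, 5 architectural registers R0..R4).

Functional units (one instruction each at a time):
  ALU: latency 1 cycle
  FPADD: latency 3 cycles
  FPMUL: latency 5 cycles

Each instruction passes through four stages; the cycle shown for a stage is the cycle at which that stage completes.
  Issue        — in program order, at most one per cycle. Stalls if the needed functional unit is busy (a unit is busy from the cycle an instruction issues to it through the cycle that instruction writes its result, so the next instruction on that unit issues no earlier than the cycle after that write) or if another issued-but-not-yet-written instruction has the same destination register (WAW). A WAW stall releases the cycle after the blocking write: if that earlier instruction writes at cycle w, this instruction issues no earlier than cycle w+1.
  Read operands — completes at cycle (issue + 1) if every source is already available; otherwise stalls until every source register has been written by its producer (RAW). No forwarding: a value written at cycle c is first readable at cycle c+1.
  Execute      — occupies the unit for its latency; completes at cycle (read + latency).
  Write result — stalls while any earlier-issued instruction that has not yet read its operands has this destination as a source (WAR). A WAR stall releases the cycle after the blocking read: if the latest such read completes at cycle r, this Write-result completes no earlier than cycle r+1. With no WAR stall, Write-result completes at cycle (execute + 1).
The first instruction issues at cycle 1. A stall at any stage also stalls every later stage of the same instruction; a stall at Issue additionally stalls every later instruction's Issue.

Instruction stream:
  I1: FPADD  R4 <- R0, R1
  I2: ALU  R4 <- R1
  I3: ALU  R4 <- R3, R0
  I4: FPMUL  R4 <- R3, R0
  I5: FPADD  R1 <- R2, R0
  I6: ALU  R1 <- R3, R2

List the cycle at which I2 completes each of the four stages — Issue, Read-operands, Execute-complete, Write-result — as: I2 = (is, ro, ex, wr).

[1] issue I1 (FPADD)
[2] I1 read-ops
[5] I1 finished on FPADD
[6] I1→R4
[7] issue I2 (ALU)
[8] I2 read-ops
[9] I2 finished on ALU
[10] I2→R4
[11] issue I3 (ALU)
[12] I3 read-ops
[13] I3 finished on ALU
[14] I3→R4
[15] issue I4 (FPMUL)
[16] I4 read-ops | issue I5 (FPADD)
[17] I5 read-ops
[20] I5 finished on FPADD
[21] I4 finished on FPMUL | I5→R1
[22] I4→R4 | issue I6 (ALU)
[23] I6 read-ops
[24] I6 finished on ALU
[25] I6→R1

I2 = (7, 8, 9, 10)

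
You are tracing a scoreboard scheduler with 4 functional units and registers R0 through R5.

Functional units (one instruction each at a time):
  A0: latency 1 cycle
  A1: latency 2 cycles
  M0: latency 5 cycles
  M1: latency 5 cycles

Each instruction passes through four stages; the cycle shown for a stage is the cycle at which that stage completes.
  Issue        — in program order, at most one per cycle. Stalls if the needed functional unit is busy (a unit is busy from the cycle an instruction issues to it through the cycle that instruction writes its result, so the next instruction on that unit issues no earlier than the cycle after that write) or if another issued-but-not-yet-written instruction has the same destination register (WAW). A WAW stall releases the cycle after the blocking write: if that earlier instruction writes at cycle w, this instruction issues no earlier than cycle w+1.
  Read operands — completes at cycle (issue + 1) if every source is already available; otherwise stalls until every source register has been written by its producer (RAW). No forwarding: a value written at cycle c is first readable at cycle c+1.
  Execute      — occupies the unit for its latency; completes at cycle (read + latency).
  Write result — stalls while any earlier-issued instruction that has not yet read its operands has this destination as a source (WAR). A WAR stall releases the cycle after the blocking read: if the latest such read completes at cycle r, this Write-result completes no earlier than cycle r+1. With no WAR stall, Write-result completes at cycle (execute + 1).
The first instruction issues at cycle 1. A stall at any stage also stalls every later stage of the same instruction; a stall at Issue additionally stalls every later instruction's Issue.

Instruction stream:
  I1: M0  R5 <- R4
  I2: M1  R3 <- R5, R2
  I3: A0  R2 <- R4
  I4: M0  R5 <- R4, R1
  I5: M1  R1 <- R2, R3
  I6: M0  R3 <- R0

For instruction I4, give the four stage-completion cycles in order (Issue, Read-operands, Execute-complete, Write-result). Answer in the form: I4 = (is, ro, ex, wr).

I4 = (9, 10, 15, 16)

I1  is:1  ro:2  ex:7  wr:8
I2  is:2  ro:9  ex:14  wr:15  — RAW R5: wait I1 write@8
I3  is:3  ro:4  ex:5  wr:10  — WAR R2: wait I2 read@9
I4  is:9  ro:10  ex:15  wr:16  — struct: M0 busy until I1 writes@8
I5  is:16  ro:17  ex:22  wr:23  — struct: M1 busy until I2 writes@15
I6  is:17  ro:18  ex:23  wr:24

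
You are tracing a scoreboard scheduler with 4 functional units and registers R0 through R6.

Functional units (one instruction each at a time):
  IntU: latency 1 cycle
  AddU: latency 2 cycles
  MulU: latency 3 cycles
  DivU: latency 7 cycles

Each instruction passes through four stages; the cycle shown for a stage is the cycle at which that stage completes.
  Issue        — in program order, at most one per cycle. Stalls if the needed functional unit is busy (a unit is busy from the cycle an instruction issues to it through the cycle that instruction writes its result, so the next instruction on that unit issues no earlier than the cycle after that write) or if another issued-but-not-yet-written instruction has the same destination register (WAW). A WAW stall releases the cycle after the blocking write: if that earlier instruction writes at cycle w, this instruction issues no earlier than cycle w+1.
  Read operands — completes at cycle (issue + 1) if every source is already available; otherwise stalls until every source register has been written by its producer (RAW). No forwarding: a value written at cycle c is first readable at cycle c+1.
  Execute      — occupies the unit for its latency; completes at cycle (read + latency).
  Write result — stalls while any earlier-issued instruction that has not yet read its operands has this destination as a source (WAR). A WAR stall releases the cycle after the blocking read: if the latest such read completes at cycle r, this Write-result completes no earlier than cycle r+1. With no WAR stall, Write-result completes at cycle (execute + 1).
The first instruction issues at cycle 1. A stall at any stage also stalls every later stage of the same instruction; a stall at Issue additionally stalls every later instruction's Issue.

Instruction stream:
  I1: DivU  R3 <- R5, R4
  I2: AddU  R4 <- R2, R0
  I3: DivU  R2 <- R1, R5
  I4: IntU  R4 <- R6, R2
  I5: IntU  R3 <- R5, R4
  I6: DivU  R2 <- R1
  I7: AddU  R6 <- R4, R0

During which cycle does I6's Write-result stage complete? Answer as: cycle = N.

cycle = 34

cycle 1: issue I1 (DivU)
cycle 2: I1 read-ops | issue I2 (AddU)
cycle 3: I2 read-ops
cycle 5: I2 finished on AddU
cycle 6: I2→R4
cycle 9: I1 finished on DivU
cycle 10: I1→R3
cycle 11: issue I3 (DivU)
cycle 12: I3 read-ops | issue I4 (IntU)
cycle 19: I3 finished on DivU
cycle 20: I3→R2
cycle 21: I4 read-ops
cycle 22: I4 finished on IntU
cycle 23: I4→R4
cycle 24: issue I5 (IntU)
cycle 25: I5 read-ops | issue I6 (DivU)
cycle 26: I5 finished on IntU | I6 read-ops | issue I7 (AddU)
cycle 27: I5→R3 | I7 read-ops
cycle 29: I7 finished on AddU
cycle 30: I7→R6
cycle 33: I6 finished on DivU
cycle 34: I6→R2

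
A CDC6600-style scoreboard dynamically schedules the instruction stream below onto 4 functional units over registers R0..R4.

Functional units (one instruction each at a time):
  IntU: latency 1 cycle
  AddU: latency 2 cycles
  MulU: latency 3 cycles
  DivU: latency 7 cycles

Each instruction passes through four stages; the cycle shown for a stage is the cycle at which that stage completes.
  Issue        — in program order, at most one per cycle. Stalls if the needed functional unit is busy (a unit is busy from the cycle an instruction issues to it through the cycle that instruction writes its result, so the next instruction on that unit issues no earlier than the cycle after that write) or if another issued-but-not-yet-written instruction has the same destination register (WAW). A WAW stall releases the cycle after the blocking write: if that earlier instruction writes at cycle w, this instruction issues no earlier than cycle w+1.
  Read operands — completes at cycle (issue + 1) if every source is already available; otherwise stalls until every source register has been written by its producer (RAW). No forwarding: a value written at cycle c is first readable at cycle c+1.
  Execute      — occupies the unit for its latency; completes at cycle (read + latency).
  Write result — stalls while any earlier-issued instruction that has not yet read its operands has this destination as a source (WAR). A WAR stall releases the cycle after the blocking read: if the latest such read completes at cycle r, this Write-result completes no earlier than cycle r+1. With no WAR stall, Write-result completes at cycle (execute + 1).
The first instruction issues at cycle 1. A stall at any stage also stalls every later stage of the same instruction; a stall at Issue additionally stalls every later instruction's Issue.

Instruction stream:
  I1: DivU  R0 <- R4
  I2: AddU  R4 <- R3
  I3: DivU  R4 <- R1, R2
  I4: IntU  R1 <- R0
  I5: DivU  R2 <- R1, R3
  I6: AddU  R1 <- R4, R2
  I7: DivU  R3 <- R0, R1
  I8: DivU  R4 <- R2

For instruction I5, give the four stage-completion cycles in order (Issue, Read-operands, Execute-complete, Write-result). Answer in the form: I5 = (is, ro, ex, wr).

I5 = (21, 22, 29, 30)

cycle 1: I1→DivU
cycle 2: I1 RO · I2→AddU
cycle 3: I2 RO
cycle 5: I2 EX
cycle 6: I2 WR R4
cycle 9: I1 EX
cycle 10: I1 WR R0
cycle 11: I3→DivU
cycle 12: I3 RO · I4→IntU
cycle 13: I4 RO
cycle 14: I4 EX
cycle 15: I4 WR R1
cycle 19: I3 EX
cycle 20: I3 WR R4
cycle 21: I5→DivU
cycle 22: I5 RO · I6→AddU
cycle 29: I5 EX
cycle 30: I5 WR R2
cycle 31: I6 RO · I7→DivU
cycle 33: I6 EX
cycle 34: I6 WR R1
cycle 35: I7 RO
cycle 42: I7 EX
cycle 43: I7 WR R3
cycle 44: I8→DivU
cycle 45: I8 RO
cycle 52: I8 EX
cycle 53: I8 WR R4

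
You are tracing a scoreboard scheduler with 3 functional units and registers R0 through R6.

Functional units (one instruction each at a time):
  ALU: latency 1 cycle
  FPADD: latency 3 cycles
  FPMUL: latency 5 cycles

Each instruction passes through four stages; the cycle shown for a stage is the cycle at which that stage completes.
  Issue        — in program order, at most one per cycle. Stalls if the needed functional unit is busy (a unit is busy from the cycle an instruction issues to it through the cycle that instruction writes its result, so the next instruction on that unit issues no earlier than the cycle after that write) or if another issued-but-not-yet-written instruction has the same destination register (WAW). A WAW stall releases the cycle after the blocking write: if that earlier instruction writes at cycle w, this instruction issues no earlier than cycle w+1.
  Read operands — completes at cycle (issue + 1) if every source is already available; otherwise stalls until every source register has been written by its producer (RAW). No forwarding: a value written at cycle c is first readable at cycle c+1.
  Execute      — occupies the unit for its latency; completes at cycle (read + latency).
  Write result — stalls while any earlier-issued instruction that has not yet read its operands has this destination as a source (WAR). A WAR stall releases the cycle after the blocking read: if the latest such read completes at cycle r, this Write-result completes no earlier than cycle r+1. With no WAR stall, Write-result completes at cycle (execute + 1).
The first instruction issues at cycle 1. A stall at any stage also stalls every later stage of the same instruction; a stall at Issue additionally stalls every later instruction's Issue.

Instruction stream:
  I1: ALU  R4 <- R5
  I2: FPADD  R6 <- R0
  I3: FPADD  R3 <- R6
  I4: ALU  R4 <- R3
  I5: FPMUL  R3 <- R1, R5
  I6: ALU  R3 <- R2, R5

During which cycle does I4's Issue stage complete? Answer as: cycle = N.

[I1] 1/2/3/4
[I2] 2/3/6/7
[I3] 8/9/12/13  (struct: FPADD busy until I2 writes@7)
[I4] 9/14/15/16  (RAW R3: wait I3 write@13)
[I5] 14/15/20/21  (WAW R3: wait I3 write@13)
[I6] 22/23/24/25  (WAW R3: wait I5 write@21)

cycle = 9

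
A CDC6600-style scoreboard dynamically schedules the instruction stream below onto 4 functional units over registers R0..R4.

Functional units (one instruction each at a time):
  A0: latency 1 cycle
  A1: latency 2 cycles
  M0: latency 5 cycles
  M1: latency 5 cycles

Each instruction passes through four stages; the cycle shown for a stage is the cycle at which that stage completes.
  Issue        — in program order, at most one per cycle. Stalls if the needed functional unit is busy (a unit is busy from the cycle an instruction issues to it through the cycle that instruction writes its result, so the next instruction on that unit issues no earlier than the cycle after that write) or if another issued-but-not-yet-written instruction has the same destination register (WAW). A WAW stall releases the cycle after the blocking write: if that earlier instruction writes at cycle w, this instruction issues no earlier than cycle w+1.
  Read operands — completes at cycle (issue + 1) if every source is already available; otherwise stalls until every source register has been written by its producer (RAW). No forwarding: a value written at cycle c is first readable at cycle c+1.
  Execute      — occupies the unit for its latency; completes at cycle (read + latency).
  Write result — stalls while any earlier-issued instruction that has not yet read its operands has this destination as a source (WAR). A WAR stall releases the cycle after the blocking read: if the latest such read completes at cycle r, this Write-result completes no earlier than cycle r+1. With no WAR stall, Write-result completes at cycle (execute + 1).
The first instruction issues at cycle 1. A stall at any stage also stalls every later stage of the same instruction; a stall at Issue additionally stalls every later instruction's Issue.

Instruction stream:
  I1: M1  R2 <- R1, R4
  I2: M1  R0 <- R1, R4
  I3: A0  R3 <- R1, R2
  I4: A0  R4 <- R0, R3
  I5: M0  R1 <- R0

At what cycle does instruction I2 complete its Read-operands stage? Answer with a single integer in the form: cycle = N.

  I1 | 1 | 2 | 7 | 8
  I2 | 9 | 10 | 15 | 16   struct: M1 busy until I1 writes@8
  I3 | 10 | 11 | 12 | 13
  I4 | 14 | 17 | 18 | 19   struct: A0 busy until I3 writes@13 · RAW R0: wait I2 write@16
  I5 | 15 | 17 | 22 | 23   RAW R0: wait I2 write@16

cycle = 10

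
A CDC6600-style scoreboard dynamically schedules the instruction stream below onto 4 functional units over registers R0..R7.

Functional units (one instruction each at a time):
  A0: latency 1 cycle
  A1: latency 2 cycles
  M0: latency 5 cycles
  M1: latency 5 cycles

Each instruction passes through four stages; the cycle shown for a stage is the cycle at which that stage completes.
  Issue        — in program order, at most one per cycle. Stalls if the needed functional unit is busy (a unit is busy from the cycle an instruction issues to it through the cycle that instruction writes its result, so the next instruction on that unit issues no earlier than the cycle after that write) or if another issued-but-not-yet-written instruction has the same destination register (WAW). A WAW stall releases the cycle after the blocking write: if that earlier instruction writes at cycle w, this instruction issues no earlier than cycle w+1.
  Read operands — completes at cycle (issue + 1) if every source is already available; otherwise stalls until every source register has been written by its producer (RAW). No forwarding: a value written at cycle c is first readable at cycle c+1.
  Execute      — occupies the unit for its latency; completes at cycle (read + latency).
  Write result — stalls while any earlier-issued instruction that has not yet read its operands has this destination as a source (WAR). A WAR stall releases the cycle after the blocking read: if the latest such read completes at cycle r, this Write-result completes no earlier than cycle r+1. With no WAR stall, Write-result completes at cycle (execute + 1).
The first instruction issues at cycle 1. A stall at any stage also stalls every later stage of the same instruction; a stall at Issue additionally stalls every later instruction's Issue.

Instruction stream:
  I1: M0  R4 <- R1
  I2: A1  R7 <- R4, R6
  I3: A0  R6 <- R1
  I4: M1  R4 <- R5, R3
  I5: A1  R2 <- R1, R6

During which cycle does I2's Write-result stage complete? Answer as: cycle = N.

cycle 1: issue I1 (M0)
cycle 2: I1 read-ops | issue I2 (A1)
cycle 3: issue I3 (A0)
cycle 4: I3 read-ops
cycle 5: I3 finished on A0
cycle 7: I1 finished on M0
cycle 8: I1→R4
cycle 9: I2 read-ops | issue I4 (M1)
cycle 10: I3→R6 | I4 read-ops
cycle 11: I2 finished on A1
cycle 12: I2→R7
cycle 13: issue I5 (A1)
cycle 14: I5 read-ops
cycle 15: I4 finished on M1
cycle 16: I4→R4 | I5 finished on A1
cycle 17: I5→R2

cycle = 12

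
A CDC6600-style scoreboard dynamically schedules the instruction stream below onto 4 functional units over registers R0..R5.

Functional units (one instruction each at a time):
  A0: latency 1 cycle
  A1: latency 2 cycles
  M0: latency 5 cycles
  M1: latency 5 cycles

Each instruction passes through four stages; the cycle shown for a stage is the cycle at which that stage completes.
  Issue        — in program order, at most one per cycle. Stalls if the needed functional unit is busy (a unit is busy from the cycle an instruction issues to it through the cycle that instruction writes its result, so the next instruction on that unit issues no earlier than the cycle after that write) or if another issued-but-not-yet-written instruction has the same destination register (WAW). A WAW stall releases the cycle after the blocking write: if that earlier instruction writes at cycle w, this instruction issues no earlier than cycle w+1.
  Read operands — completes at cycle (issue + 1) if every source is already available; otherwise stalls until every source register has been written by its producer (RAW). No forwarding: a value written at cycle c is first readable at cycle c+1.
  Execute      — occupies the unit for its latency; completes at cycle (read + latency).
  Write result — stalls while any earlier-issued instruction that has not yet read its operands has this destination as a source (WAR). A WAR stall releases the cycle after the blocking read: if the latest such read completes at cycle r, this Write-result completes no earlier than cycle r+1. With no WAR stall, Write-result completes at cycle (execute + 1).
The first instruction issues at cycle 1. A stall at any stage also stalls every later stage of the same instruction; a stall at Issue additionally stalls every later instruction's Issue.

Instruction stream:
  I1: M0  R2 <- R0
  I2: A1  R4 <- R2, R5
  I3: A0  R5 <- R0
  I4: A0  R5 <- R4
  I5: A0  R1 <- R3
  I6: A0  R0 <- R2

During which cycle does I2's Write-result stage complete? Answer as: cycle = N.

cycle = 12

c1: I1 dispatched to M0
c2: I1 operands ready · I2 dispatched to A1
c3: I3 dispatched to A0
c4: I3 operands ready
c5: I3 complete
c7: I1 complete
c8: R2←I1
c9: I2 operands ready
c10: R5←I3
c11: I2 complete · I4 dispatched to A0
c12: R4←I2
c13: I4 operands ready
c14: I4 complete
c15: R5←I4
c16: I5 dispatched to A0
c17: I5 operands ready
c18: I5 complete
c19: R1←I5
c20: I6 dispatched to A0
c21: I6 operands ready
c22: I6 complete
c23: R0←I6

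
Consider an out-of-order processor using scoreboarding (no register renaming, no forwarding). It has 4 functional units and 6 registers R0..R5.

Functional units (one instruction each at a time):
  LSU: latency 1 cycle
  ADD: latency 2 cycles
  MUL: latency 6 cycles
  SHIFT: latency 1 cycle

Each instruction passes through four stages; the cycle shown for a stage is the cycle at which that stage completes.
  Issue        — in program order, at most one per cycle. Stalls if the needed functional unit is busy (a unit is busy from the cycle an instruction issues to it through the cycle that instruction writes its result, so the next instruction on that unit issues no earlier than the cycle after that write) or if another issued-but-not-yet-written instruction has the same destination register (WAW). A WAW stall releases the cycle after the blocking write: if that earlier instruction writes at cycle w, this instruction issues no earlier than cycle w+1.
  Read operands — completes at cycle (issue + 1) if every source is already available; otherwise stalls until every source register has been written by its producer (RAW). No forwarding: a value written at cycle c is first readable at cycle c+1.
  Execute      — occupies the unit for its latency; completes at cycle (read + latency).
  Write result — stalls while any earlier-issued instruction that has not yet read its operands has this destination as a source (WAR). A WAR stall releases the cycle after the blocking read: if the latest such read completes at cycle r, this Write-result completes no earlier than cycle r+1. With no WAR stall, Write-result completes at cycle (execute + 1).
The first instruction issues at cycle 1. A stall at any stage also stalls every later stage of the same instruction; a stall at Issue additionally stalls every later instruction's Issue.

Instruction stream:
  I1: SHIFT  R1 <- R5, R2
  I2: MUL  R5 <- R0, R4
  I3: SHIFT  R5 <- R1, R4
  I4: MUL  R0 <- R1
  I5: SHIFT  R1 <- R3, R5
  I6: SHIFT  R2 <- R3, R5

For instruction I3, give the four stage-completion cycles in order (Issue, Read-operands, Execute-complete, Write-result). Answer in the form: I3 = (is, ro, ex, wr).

t=1  I1 dispatched to SHIFT
t=2  I1 operands ready; I2 dispatched to MUL
t=3  I1 complete; I2 operands ready
t=4  R1←I1
t=9  I2 complete
t=10  R5←I2
t=11  I3 dispatched to SHIFT
t=12  I3 operands ready; I4 dispatched to MUL
t=13  I3 complete; I4 operands ready
t=14  R5←I3
t=15  I5 dispatched to SHIFT
t=16  I5 operands ready
t=17  I5 complete
t=18  R1←I5
t=19  I4 complete; I6 dispatched to SHIFT
t=20  R0←I4; I6 operands ready
t=21  I6 complete
t=22  R2←I6

I3 = (11, 12, 13, 14)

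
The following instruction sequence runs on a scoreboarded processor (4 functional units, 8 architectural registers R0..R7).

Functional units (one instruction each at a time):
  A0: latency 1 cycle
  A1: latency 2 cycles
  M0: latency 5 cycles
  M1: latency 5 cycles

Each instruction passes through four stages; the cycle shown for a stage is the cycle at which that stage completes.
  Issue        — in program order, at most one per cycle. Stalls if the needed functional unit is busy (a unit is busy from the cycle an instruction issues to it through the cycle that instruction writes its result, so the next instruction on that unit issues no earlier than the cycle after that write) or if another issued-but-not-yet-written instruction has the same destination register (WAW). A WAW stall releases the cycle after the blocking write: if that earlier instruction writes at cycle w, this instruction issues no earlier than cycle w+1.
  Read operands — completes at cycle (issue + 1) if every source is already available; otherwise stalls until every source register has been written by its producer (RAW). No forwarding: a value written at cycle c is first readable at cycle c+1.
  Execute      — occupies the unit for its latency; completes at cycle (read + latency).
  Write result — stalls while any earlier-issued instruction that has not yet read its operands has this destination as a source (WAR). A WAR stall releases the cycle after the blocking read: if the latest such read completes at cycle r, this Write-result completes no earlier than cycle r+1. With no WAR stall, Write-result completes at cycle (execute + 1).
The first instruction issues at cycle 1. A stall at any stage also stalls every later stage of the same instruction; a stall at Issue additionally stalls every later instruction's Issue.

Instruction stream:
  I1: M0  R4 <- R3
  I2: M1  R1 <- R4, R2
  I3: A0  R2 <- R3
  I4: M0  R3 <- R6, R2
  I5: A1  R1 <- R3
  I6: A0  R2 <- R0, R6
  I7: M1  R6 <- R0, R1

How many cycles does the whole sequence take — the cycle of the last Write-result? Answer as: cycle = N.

cycle = 28

1) issue 1, read 2, done 7, write 8
2) issue 2, read 9, done 14, write 15  <RAW R4: wait I1 write@8>
3) issue 3, read 4, done 5, write 10  <WAR R2: wait I2 read@9>
4) issue 9, read 11, done 16, write 17  <struct: M0 busy until I1 writes@8 / RAW R2: wait I3 write@10>
5) issue 16, read 18, done 20, write 21  <WAW R1: wait I2 write@15 / RAW R3: wait I4 write@17>
6) issue 17, read 18, done 19, write 20
7) issue 18, read 22, done 27, write 28  <RAW R1: wait I5 write@21>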